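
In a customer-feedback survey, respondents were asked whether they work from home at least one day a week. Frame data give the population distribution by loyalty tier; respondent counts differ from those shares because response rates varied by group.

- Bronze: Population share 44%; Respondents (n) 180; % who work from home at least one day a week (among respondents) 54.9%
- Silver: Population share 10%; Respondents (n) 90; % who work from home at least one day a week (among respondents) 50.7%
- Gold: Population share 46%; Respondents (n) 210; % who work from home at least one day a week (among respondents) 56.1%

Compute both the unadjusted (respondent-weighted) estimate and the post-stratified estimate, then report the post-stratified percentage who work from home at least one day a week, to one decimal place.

Unadjusted (pooled respondent) estimate weights by respondent counts:
  (180/480)×54.9 + (90/480)×50.7 + (210/480)×56.1 = 54.6375%
Reweighting by population loyalty tier shares:
  0.44×54.9 + 0.1×50.7 + 0.46×56.1 = 55.032%

55.0%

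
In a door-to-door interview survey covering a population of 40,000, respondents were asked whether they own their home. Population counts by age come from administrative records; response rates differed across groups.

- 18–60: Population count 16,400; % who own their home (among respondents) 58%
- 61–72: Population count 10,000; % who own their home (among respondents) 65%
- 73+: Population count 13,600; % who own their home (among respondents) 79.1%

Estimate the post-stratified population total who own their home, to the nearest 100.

26,800

Estimated count per cell = population count × respondent percentage:
  18–60: 16,400 × 58% = 9512
  61–72: 10,000 × 65% = 6500
  73+: 13,600 × 79.1% = 10757.6
Estimated total = 26769.6 → 26,800.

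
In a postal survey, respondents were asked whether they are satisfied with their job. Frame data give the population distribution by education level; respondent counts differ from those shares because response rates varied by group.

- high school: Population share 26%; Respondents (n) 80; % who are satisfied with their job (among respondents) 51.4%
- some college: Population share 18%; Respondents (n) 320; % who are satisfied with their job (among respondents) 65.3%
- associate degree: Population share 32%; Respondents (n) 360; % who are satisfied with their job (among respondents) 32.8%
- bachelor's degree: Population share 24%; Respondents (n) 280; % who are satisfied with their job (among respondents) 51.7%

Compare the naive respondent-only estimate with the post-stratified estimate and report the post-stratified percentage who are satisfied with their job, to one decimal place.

Naive respondent-only estimate (weights = respondent counts):
  (80/1040)×51.4 + (320/1040)×65.3 + (360/1040)×32.8 + (280/1040)×51.7 = 49.3192%
Post-stratified estimate weights by population shares:
  0.26×51.4 + 0.18×65.3 + 0.32×32.8 + 0.24×51.7 = 48.022%

48.0%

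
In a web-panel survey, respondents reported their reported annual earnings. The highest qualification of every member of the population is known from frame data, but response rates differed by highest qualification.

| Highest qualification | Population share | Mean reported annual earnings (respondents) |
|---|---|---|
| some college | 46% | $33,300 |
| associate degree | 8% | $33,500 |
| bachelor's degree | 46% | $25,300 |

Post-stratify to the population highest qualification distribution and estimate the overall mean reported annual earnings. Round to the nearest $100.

$29,600

Reweight to the known highest qualification distribution:
  some college: 0.46 × 33,300 = 15,318
  associate degree: 0.08 × 33,500 = 2680
  bachelor's degree: 0.46 × 25,300 = 11,638
Post-stratified estimate = 29,636 → $29,600.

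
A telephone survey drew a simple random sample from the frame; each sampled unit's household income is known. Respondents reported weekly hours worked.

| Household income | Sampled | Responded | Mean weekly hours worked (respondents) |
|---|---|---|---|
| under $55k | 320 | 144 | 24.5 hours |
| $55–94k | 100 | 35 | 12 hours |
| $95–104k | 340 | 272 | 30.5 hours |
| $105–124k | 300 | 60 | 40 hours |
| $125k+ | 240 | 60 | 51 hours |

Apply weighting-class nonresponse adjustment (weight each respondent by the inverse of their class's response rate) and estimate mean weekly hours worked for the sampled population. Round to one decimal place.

Response rates by class: under $55k 144/320 = 45%, $55–94k 35/100 = 35%, $95–104k 272/340 = 80%, $105–124k 60/300 = 20%, $125k+ 60/240 = 25%.
With weight = n_sampled/n_responded per class, the weighted class total is n_sampled:
  under $55k: 320 × 24.5 = 7840
  $55–94k: 100 × 12 = 1200
  $95–104k: 340 × 30.5 = 10,370
  $105–124k: 300 × 40 = 12,000
  $125k+: 240 × 51 = 12,240
Adjusted estimate = 43,650 / 1,300 = 33.5769 → 33.6.

33.6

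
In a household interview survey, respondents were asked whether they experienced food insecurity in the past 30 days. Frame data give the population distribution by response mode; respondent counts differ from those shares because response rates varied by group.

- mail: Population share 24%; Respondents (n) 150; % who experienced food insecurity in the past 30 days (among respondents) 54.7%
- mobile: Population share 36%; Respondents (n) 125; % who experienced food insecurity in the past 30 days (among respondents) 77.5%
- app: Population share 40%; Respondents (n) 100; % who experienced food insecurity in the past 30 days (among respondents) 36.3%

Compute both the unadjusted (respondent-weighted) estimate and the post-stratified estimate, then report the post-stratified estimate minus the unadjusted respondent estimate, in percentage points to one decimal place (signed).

Naive respondent-only estimate (weights = respondent counts):
  (150/375)×54.7 + (125/375)×77.5 + (100/375)×36.3 = 57.3933%
Reweighting by population response mode shares:
  0.24×54.7 + 0.36×77.5 + 0.4×36.3 = 55.548%
Difference = 55.548 − 57.3933 = -1.8453 pp.

-1.8 percentage points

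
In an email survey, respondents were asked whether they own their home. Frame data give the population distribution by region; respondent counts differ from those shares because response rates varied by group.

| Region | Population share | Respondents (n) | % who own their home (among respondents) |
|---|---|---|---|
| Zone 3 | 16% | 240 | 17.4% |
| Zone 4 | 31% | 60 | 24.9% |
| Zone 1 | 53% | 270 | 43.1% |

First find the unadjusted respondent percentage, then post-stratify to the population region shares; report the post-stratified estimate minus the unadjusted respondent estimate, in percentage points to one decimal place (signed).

Naive respondent-only estimate (weights = respondent counts):
  (240/570)×17.4 + (60/570)×24.9 + (270/570)×43.1 = 30.3632%
Reweighting by population region shares:
  0.16×17.4 + 0.31×24.9 + 0.53×43.1 = 33.346%
Difference = 33.346 − 30.3632 = 2.9828 pp.

+3.0 percentage points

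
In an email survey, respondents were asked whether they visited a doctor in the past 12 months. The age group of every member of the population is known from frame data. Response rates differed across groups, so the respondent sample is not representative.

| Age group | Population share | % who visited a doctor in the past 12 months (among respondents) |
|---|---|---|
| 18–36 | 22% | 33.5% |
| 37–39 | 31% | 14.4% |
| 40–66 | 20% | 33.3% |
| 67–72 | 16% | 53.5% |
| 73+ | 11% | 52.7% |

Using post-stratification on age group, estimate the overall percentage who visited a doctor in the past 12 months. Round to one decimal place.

32.9%

Each cell contributes population-share × respondent value:
  18–36: 0.22 × 33.5 = 7.37
  37–39: 0.31 × 14.4 = 4.464
  40–66: 0.2 × 33.3 = 6.66
  67–72: 0.16 × 53.5 = 8.56
  73+: 0.11 × 52.7 = 5.797
Post-stratified estimate = 32.851 → 32.9%.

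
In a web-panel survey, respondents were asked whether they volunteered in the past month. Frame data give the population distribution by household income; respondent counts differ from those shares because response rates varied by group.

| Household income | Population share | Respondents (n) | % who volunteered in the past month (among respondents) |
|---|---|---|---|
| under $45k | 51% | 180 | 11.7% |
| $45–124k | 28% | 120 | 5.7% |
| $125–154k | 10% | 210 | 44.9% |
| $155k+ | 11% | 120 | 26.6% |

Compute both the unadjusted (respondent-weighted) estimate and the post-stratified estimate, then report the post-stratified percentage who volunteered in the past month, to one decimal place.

15.0%

Without adjustment, the pooled respondent share is:
  (180/630)×11.7 + (120/630)×5.7 + (210/630)×44.9 + (120/630)×26.6 = 24.4619%
Post-stratified estimate weights by population shares:
  0.51×11.7 + 0.28×5.7 + 0.1×44.9 + 0.11×26.6 = 14.979%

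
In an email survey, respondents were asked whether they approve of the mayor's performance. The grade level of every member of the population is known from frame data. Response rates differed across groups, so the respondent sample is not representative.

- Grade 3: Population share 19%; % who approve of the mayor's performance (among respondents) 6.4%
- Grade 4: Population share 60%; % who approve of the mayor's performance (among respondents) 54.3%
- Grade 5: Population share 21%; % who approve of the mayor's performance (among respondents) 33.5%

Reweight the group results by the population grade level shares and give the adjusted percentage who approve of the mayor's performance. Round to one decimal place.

Each cell contributes population-share × respondent value:
  Grade 3: 0.19 × 6.4 = 1.216
  Grade 4: 0.6 × 54.3 = 32.58
  Grade 5: 0.21 × 33.5 = 7.035
Post-stratified estimate = 40.831 → 40.8%.

40.8%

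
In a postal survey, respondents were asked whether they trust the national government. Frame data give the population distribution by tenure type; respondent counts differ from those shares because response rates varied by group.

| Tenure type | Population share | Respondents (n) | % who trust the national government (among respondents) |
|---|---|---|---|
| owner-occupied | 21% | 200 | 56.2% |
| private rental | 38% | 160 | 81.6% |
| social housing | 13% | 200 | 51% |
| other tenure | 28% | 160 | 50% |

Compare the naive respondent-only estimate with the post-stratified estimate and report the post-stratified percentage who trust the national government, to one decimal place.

63.4%

Naive respondent-only estimate (weights = respondent counts):
  (200/720)×56.2 + (160/720)×81.6 + (200/720)×51 + (160/720)×50 = 59.0222%
Post-stratified estimate weights by population shares:
  0.21×56.2 + 0.38×81.6 + 0.13×51 + 0.28×50 = 63.44%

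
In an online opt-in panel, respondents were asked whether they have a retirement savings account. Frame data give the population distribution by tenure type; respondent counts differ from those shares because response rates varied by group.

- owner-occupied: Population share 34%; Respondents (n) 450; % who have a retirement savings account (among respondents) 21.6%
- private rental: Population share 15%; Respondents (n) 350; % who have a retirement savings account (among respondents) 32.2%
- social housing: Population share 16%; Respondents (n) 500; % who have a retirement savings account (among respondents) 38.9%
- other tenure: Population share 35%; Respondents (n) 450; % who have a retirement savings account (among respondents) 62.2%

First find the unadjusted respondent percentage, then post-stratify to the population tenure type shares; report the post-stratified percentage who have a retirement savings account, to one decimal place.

40.2%

Without adjustment, the pooled respondent share is:
  (450/1750)×21.6 + (350/1750)×32.2 + (500/1750)×38.9 + (450/1750)×62.2 = 39.1029%
Post-stratified estimate weights by population shares:
  0.34×21.6 + 0.15×32.2 + 0.16×38.9 + 0.35×62.2 = 40.168%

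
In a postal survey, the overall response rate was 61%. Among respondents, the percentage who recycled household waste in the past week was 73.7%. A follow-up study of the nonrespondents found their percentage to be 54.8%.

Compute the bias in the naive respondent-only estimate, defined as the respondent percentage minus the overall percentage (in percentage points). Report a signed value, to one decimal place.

+7.4 percentage points

Nonresponse fraction = 1 − 0.61 = 0.39.
Bias = (nonresponse fraction) × (respondent percentage − nonrespondent percentage)
     = 0.39 × (73.7 − 54.8) = 0.39 × 18.9 = 7.371.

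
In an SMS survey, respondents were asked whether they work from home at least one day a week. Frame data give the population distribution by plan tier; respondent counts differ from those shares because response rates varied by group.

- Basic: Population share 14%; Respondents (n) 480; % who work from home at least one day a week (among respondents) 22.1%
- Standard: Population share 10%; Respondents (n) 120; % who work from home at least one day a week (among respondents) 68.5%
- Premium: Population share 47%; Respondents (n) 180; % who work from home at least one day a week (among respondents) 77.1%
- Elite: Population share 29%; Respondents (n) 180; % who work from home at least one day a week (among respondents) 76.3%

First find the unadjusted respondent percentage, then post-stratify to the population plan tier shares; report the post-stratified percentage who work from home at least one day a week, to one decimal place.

Unadjusted (pooled respondent) estimate weights by respondent counts:
  (480/960)×22.1 + (120/960)×68.5 + (180/960)×77.1 + (180/960)×76.3 = 48.375%
Post-stratified estimate weights by population shares:
  0.14×22.1 + 0.1×68.5 + 0.47×77.1 + 0.29×76.3 = 68.308%

68.3%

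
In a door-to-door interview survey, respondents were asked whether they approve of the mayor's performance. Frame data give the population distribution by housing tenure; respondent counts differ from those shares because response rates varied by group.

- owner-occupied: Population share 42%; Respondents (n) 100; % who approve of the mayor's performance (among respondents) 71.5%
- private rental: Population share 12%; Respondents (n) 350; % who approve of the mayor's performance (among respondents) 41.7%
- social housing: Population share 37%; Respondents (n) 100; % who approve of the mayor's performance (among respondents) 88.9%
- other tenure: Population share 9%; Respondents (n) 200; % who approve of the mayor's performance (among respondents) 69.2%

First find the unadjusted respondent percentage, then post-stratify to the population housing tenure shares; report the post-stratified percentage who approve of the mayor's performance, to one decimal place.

74.2%

Naive respondent-only estimate (weights = respondent counts):
  (100/750)×71.5 + (350/750)×41.7 + (100/750)×88.9 + (200/750)×69.2 = 59.3%
Post-stratifying to population shares instead:
  0.42×71.5 + 0.12×41.7 + 0.37×88.9 + 0.09×69.2 = 74.155%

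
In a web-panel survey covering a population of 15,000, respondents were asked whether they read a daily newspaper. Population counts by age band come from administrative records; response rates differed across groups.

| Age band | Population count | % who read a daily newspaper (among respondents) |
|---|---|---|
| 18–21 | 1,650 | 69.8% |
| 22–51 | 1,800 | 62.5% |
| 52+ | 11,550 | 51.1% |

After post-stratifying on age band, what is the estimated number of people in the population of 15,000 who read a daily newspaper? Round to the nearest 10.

8,180

Estimated count per cell = population count × respondent percentage:
  18–21: 1,650 × 69.8% = 1151.7
  22–51: 1,800 × 62.5% = 1125
  52+: 11,550 × 51.1% = 5902.05
Estimated total = 8178.75 → 8,180.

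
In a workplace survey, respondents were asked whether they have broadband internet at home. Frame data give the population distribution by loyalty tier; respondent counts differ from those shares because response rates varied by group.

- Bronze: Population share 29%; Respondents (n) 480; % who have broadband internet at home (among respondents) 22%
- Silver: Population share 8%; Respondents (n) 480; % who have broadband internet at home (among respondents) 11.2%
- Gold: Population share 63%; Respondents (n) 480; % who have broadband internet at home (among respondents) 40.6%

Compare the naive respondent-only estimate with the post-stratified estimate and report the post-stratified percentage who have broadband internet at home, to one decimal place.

Naive respondent-only estimate (weights = respondent counts):
  (480/1440)×22 + (480/1440)×11.2 + (480/1440)×40.6 = 24.6%
Post-stratifying to population shares instead:
  0.29×22 + 0.08×11.2 + 0.63×40.6 = 32.854%

32.9%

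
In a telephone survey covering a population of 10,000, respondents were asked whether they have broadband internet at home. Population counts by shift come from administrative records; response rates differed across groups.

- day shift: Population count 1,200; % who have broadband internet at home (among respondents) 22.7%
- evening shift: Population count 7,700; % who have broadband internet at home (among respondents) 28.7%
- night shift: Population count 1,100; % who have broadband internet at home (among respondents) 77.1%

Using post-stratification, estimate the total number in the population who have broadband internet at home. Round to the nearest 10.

3,330

Estimated count per cell = population count × respondent percentage:
  day shift: 1,200 × 22.7% = 272.4
  evening shift: 7,700 × 28.7% = 2209.9
  night shift: 1,100 × 77.1% = 848.1
Estimated total = 3330.4 → 3,330.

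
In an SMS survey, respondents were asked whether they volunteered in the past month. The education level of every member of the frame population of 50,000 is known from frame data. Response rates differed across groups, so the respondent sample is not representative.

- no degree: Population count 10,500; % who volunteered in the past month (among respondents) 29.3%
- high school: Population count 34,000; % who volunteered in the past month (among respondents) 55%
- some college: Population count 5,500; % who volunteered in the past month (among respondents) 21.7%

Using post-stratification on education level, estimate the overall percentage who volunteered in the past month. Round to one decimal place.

Each cell contributes population-share × respondent value:
  no degree: (10,500/50,000) × 29.3 = 6.153
  high school: (34,000/50,000) × 55 = 37.4
  some college: (5,500/50,000) × 21.7 = 2.387
Post-stratified estimate = 45.94 → 45.9%.

45.9%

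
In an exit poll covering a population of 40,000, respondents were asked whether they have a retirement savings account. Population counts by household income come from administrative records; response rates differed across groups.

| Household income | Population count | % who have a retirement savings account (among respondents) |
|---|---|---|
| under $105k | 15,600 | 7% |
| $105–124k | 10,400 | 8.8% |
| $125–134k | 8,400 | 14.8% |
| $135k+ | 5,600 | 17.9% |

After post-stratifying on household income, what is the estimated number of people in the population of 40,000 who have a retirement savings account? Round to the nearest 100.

Each cell contributes its population count × the respondent rate:
  under $105k: 15,600 × 7% = 1092
  $105–124k: 10,400 × 8.8% = 915.2
  $125–134k: 8,400 × 14.8% = 1243.2
  $135k+: 5,600 × 17.9% = 1002.4
Estimated total = 4252.8 → 4,300.

4,300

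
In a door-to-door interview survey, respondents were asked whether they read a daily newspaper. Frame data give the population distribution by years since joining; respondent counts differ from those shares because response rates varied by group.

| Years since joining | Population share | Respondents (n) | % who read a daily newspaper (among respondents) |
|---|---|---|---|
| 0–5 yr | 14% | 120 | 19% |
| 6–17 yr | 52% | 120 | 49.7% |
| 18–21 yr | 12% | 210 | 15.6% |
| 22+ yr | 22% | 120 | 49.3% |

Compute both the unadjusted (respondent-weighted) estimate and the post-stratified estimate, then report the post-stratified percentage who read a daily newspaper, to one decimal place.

41.2%

Without adjustment, the pooled respondent share is:
  (120/570)×19 + (120/570)×49.7 + (210/570)×15.6 + (120/570)×49.3 = 30.5895%
Post-stratified estimate weights by population shares:
  0.14×19 + 0.52×49.7 + 0.12×15.6 + 0.22×49.3 = 41.222%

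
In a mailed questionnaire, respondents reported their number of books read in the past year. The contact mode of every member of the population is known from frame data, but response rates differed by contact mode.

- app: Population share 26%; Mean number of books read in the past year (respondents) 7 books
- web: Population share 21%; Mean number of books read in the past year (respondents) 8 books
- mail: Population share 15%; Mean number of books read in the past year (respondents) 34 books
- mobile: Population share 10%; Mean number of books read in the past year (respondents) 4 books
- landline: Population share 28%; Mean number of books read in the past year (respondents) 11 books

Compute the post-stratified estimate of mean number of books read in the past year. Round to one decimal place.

Post-stratification weights by population share, not respondent share:
  app: 0.26 × 7 = 1.82
  web: 0.21 × 8 = 1.68
  mail: 0.15 × 34 = 5.1
  mobile: 0.1 × 4 = 0.4
  landline: 0.28 × 11 = 3.08
Post-stratified estimate = 12.08 → 12.1.

12.1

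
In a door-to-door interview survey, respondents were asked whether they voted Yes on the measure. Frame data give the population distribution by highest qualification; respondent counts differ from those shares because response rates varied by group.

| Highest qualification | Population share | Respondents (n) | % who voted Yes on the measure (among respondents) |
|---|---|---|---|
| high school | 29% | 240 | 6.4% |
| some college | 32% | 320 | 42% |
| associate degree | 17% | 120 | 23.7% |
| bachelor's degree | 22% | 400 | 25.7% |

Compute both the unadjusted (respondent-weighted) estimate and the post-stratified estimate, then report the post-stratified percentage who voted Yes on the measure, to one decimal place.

25.0%

Naive respondent-only estimate (weights = respondent counts):
  (240/1080)×6.4 + (320/1080)×42 + (120/1080)×23.7 + (400/1080)×25.7 = 26.0185%
Post-stratified estimate weights by population shares:
  0.29×6.4 + 0.32×42 + 0.17×23.7 + 0.22×25.7 = 24.979%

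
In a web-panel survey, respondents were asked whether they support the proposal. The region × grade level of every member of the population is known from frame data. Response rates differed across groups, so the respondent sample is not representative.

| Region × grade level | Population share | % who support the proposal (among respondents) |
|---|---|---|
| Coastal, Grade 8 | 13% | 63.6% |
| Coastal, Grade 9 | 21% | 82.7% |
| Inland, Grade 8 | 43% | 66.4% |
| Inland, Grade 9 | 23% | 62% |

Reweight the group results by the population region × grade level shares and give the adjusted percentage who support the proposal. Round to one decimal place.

68.4%

Weight each group's respondent value by its population share:
  Coastal, Grade 8: 0.13 × 63.6 = 8.268
  Coastal, Grade 9: 0.21 × 82.7 = 17.367
  Inland, Grade 8: 0.43 × 66.4 = 28.552
  Inland, Grade 9: 0.23 × 62 = 14.26
Post-stratified estimate = 68.447 → 68.4%.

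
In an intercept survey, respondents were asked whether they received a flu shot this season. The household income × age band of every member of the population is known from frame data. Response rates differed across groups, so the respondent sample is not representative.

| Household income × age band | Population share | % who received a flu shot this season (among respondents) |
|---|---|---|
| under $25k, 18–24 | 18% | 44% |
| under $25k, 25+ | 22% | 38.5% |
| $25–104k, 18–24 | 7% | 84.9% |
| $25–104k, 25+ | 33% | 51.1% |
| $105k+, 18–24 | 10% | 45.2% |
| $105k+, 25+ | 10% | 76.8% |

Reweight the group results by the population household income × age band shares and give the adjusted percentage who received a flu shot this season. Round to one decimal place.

Reweight to the known household income × age band distribution:
  under $25k, 18–24: 0.18 × 44 = 7.92
  under $25k, 25+: 0.22 × 38.5 = 8.47
  $25–104k, 18–24: 0.07 × 84.9 = 5.943
  $25–104k, 25+: 0.33 × 51.1 = 16.863
  $105k+, 18–24: 0.1 × 45.2 = 4.52
  $105k+, 25+: 0.1 × 76.8 = 7.68
Post-stratified estimate = 51.396 → 51.4%.

51.4%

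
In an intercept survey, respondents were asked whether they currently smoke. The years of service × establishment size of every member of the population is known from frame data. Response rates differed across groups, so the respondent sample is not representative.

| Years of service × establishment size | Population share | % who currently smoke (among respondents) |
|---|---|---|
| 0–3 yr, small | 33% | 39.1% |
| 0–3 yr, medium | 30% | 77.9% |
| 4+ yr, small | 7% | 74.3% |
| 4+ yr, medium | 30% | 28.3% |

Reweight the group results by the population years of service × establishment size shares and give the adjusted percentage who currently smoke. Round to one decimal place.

Each cell contributes population-share × respondent value:
  0–3 yr, small: 0.33 × 39.1 = 12.903
  0–3 yr, medium: 0.3 × 77.9 = 23.37
  4+ yr, small: 0.07 × 74.3 = 5.201
  4+ yr, medium: 0.3 × 28.3 = 8.49
Post-stratified estimate = 49.964 → 50.0%.

50.0%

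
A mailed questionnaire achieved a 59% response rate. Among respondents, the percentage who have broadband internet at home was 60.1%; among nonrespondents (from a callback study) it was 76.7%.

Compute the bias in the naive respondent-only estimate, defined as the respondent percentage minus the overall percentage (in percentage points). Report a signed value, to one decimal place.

Nonresponse fraction = 1 − 0.59 = 0.41.
Bias = (nonresponse fraction) × (respondent percentage − nonrespondent percentage)
     = 0.41 × (60.1 − 76.7) = 0.41 × -16.6 = -6.806.

-6.8 percentage points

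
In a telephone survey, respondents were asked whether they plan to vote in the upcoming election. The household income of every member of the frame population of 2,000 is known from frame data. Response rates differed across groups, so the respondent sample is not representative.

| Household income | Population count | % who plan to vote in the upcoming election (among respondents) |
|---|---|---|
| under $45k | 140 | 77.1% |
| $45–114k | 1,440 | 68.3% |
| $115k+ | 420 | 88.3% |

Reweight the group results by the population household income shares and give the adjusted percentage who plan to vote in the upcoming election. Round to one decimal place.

Weight each group's respondent value by its population share:
  under $45k: (140/2,000) × 77.1 = 5.397
  $45–114k: (1,440/2,000) × 68.3 = 49.176
  $115k+: (420/2,000) × 88.3 = 18.543
Post-stratified estimate = 73.116 → 73.1%.

73.1%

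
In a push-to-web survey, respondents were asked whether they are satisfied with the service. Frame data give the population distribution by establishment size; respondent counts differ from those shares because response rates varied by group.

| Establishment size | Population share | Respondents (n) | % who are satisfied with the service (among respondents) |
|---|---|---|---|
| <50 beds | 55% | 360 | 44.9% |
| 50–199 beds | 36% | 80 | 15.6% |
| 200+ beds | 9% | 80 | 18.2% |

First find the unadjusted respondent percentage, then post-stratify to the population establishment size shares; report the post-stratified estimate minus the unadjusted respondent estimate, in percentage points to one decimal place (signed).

Unadjusted (pooled respondent) estimate weights by respondent counts:
  (360/520)×44.9 + (80/520)×15.6 + (80/520)×18.2 = 36.2846%
Post-stratified estimate weights by population shares:
  0.55×44.9 + 0.36×15.6 + 0.09×18.2 = 31.949%
Difference = 31.949 − 36.2846 = -4.3356 pp.

-4.3 percentage points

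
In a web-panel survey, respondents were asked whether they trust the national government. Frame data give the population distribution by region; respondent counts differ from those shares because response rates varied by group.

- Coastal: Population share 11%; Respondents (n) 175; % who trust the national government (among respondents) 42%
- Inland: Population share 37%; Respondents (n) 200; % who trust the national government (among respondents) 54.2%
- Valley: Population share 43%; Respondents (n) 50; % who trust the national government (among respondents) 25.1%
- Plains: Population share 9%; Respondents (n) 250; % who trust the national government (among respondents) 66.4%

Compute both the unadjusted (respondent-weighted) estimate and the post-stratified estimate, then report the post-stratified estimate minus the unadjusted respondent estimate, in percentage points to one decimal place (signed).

Without adjustment, the pooled respondent share is:
  (175/675)×42 + (200/675)×54.2 + (50/675)×25.1 + (250/675)×66.4 = 53.4%
Post-stratifying to population shares instead:
  0.11×42 + 0.37×54.2 + 0.43×25.1 + 0.09×66.4 = 41.443%
Difference = 41.443 − 53.4 = -11.957 pp.

-12.0 percentage points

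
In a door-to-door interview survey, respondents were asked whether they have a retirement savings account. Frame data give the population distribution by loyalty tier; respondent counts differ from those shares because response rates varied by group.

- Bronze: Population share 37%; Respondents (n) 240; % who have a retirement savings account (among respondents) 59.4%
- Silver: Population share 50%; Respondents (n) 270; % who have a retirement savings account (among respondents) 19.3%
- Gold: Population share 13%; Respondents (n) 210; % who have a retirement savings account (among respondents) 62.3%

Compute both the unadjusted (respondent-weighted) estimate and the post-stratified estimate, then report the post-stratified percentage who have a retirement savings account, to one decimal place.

39.7%

Unadjusted (pooled respondent) estimate weights by respondent counts:
  (240/720)×59.4 + (270/720)×19.3 + (210/720)×62.3 = 45.2083%
Post-stratifying to population shares instead:
  0.37×59.4 + 0.5×19.3 + 0.13×62.3 = 39.727%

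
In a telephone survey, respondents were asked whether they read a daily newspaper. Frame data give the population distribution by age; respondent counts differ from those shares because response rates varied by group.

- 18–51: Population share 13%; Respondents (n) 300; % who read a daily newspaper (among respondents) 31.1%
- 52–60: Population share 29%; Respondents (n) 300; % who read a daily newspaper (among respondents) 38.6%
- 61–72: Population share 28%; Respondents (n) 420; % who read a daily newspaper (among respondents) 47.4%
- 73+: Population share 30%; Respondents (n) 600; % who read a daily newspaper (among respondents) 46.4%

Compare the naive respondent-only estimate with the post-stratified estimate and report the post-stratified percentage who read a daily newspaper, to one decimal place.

Unadjusted (pooled respondent) estimate weights by respondent counts:
  (300/1620)×31.1 + (300/1620)×38.6 + (420/1620)×47.4 + (600/1620)×46.4 = 42.3815%
Post-stratifying to population shares instead:
  0.13×31.1 + 0.29×38.6 + 0.28×47.4 + 0.3×46.4 = 42.429%

42.4%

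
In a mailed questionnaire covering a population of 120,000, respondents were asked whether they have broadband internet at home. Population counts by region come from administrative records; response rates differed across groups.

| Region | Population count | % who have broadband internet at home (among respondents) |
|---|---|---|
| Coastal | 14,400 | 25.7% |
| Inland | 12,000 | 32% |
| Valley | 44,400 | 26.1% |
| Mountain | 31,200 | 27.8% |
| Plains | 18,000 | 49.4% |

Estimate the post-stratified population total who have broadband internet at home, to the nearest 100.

Apply each group's respondent rate to its population count:
  Coastal: 14,400 × 25.7% = 3700.8
  Inland: 12,000 × 32% = 3840
  Valley: 44,400 × 26.1% = 11588.4
  Mountain: 31,200 × 27.8% = 8673.6
  Plains: 18,000 × 49.4% = 8892
Estimated total = 36694.8 → 36,700.

36,700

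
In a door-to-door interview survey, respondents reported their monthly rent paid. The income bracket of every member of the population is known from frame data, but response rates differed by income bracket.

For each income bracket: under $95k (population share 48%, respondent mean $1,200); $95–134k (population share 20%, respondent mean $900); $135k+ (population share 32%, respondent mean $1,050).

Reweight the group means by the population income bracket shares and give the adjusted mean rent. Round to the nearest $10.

Each cell contributes population-share × respondent value:
  under $95k: 0.48 × 1200 = 576
  $95–134k: 0.2 × 900 = 180
  $135k+: 0.32 × 1050 = 336
Post-stratified estimate = 1092 → $1,090.

$1,090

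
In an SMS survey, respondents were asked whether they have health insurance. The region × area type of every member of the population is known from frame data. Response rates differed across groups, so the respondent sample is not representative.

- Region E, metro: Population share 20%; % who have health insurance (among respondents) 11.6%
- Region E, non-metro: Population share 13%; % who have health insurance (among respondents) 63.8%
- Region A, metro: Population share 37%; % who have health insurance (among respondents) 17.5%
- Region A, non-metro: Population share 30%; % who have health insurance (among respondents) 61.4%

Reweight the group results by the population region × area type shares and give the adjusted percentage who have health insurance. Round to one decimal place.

Each cell contributes population-share × respondent value:
  Region E, metro: 0.2 × 11.6 = 2.32
  Region E, non-metro: 0.13 × 63.8 = 8.294
  Region A, metro: 0.37 × 17.5 = 6.475
  Region A, non-metro: 0.3 × 61.4 = 18.42
Post-stratified estimate = 35.509 → 35.5%.

35.5%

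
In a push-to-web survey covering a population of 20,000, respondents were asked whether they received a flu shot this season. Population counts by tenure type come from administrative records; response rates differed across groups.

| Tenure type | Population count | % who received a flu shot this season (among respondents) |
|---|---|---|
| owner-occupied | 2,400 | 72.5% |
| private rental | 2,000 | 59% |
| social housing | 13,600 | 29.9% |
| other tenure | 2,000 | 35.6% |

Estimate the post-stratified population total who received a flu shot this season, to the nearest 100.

Apply each group's respondent rate to its population count:
  owner-occupied: 2,400 × 72.5% = 1740
  private rental: 2,000 × 59% = 1180
  social housing: 13,600 × 29.9% = 4066.4
  other tenure: 2,000 × 35.6% = 712
Estimated total = 7698.4 → 7,700.

7,700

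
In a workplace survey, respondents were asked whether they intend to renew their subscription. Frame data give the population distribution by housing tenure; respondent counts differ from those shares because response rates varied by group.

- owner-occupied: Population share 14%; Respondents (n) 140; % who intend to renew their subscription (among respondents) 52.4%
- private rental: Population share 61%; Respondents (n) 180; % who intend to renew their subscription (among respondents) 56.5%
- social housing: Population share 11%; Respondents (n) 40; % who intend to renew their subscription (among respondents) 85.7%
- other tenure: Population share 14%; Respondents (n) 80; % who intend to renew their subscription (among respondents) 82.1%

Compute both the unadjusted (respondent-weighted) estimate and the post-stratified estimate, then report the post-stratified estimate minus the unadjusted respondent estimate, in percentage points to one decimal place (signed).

+0.2 percentage points

Without adjustment, the pooled respondent share is:
  (140/440)×52.4 + (180/440)×56.5 + (40/440)×85.7 + (80/440)×82.1 = 62.5045%
Post-stratifying to population shares instead:
  0.14×52.4 + 0.61×56.5 + 0.11×85.7 + 0.14×82.1 = 62.722%
Difference = 62.722 − 62.5045 = 0.2175 pp.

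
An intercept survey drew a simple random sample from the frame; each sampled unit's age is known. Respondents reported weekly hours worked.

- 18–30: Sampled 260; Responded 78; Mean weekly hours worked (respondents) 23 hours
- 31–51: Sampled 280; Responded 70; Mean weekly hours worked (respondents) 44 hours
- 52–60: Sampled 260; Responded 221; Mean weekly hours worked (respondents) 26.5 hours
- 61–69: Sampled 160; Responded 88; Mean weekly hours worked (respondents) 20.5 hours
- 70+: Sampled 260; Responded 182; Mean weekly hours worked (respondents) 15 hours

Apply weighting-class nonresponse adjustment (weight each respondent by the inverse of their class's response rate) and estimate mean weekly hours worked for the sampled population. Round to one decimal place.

Class response rates: 18–30 78/260 = 30%, 31–51 70/280 = 25%, 52–60 221/260 = 85%, 61–69 88/160 = 55%, 70+ 182/260 = 70%.
Each respondent's weight = sampled/responded in their class; summing within a class gives n_sampled, so:
  18–30: 260 × 23 = 5980
  31–51: 280 × 44 = 12,320
  52–60: 260 × 26.5 = 6890
  61–69: 160 × 20.5 = 3280
  70+: 260 × 15 = 3900
Adjusted estimate = 32,370 / 1,220 = 26.5328 → 26.5.

26.5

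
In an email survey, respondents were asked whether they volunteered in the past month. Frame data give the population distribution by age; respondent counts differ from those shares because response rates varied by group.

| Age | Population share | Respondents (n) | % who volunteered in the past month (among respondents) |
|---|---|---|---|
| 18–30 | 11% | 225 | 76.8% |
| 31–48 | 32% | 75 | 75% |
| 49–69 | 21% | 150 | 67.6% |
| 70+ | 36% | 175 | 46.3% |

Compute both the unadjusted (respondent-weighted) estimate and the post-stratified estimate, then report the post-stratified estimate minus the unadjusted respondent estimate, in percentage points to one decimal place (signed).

Naive respondent-only estimate (weights = respondent counts):
  (225/625)×76.8 + (75/625)×75 + (150/625)×67.6 + (175/625)×46.3 = 65.836%
Post-stratified estimate weights by population shares:
  0.11×76.8 + 0.32×75 + 0.21×67.6 + 0.36×46.3 = 63.312%
Difference = 63.312 − 65.836 = -2.524 pp.

-2.5 percentage points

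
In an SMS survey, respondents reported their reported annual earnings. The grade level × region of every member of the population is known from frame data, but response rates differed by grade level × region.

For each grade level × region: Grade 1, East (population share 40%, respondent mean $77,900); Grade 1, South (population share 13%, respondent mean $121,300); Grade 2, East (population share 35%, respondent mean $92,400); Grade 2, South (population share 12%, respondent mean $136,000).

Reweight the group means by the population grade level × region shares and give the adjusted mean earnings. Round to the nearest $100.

$95,600

Each cell contributes population-share × respondent value:
  Grade 1, East: 0.4 × 77,900 = 31,160
  Grade 1, South: 0.13 × 121,300 = 15,769
  Grade 2, East: 0.35 × 92,400 = 32,340
  Grade 2, South: 0.12 × 136,000 = 16,320
Post-stratified estimate = 95,589 → $95,600.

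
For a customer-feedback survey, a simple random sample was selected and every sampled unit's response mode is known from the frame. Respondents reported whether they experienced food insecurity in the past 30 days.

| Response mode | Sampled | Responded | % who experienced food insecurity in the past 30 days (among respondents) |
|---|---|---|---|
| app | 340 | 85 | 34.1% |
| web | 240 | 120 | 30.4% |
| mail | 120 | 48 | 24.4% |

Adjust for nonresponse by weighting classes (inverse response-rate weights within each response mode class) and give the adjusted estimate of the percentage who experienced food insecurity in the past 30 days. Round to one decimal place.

Response rates by class: app 85/340 = 25%, web 120/240 = 50%, mail 48/120 = 40%.
Each respondent's weight = sampled/responded in their class; summing within a class gives n_sampled, so:
  app: 340 × 34.1 = 11,594
  web: 240 × 30.4 = 7296
  mail: 120 × 24.4 = 2928
Adjusted estimate = 21,818 / 700 = 31.1686 → 31.2%.

31.2%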